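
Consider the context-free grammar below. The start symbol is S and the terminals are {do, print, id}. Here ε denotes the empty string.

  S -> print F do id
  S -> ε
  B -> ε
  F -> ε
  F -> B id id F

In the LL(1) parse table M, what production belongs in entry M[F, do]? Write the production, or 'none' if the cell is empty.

FIRST(S) = {ε, print}
FIRST(B) = {ε}
FIRST(F) = {ε, id}  (via B id id F)
FOLLOW(S) includes $ since S is the start symbol.
FOLLOW(F): in S->print F do id, F is followed by do id with FIRST {do}; in F->B id id F, the suffix after F is empty (adds nothing new). Thus FOLLOW(F) = {do}.
For F -> ε: FIRST(ε) = {ε}, so it goes in M[F, t] for t ∈ {}; since ε ∈ FIRST, also for every t ∈ FOLLOW(F) = {do}.
For F -> B id id F: FIRST(B id id F) = {id}, so it goes in M[F, t] for t ∈ {id}.

F -> ε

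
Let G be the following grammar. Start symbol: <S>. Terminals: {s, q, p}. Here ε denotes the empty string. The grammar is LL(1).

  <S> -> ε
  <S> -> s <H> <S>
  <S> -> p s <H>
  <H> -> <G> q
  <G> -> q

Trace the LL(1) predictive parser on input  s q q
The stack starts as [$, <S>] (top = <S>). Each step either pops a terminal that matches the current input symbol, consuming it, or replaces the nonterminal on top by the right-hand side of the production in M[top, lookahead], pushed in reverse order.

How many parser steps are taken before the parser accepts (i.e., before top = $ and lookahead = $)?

7

step 1: stack=$ <S>  input=s q q $  — expand <S> -> s <H> <S>
step 2: stack=$ <S> <H> s  input=s q q $  — match s
step 3: stack=$ <S> <H>  input=q q $  — expand <H> -> <G> q
step 4: stack=$ <S> q <G>  input=q q $  — expand <G> -> q
step 5: stack=$ <S> q q  input=q q $  — match q
step 6: stack=$ <S> q  input=q $  — match q
step 7: stack=$ <S>  input=$  — expand <S> -> ε
Accept reached after 7 steps.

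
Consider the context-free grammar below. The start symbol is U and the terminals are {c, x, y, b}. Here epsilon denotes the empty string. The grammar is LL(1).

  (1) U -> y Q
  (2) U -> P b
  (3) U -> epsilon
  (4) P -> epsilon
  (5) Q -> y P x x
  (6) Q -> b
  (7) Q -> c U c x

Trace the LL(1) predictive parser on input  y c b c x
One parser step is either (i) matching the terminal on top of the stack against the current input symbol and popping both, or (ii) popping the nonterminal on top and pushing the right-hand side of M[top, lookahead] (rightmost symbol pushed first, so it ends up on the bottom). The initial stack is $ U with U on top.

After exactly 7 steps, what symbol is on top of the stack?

c

     Stack      Input        Action
  1  $ U        y c b c x $  expand U -> y Q
  2  $ Q y      y c b c x $  match y
  3  $ Q        c b c x $    expand Q -> c U c x
  4  $ x c U c  c b c x $    match c
  5  $ x c U    b c x $      expand U -> P b
  6  $ x c b P  b c x $      expand P -> epsilon
  7  $ x c b    b c x $      match b
Stack after step 7: $ x c (top = c).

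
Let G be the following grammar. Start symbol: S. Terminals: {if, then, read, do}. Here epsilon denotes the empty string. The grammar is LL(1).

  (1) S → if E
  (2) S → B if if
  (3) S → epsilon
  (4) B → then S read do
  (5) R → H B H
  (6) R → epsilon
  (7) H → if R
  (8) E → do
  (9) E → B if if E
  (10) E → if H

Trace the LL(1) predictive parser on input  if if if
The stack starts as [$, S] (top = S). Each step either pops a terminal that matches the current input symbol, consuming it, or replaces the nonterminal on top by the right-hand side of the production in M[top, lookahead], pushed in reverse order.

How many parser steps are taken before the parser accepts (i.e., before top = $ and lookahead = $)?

7

     Stack   Input       Action
  1  $ S     if if if $  expand S → if E
  2  $ E if  if if if $  match if
  3  $ E     if if $     expand E → if H
  4  $ H if  if if $     match if
  5  $ H     if $        expand H → if R
  6  $ R if  if $        match if
  7  $ R     $           expand R → epsilon
Accept reached after 7 steps.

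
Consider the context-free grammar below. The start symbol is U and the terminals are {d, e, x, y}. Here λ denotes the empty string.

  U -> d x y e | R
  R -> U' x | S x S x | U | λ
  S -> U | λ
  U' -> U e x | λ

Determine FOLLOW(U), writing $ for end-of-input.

FIRST(U) = {λ, d, e, x}  (via R)
FIRST(S) = {λ, d, e, x}  (via U)
FIRST(U') = {λ, d, e, x}  (via U e x)
FIRST(R) = {λ, d, e, x}  (via U' x, S x S x, U)
FOLLOW(U) includes $ since U is the start symbol.
FOLLOW(S): in R->S x S x (occurrence 1), S is followed by x S x with FIRST {x}; in R->S x S x (occurrence 2), S is followed by x with FIRST {x}. Thus FOLLOW(S) = {x}.
FOLLOW(U'): in R->U' x, U' is followed by x with FIRST {x}. Thus FOLLOW(U') = {x}.
FOLLOW(U): in R->U, the suffix after U is empty, so FOLLOW(U) ⊇ FOLLOW(R) = {$, e, x}; in S->U, the suffix after U is empty, so FOLLOW(U) ⊇ FOLLOW(S) = {x}; in U'->U e x, U is followed by e x with FIRST {e}. Thus FOLLOW(U) = {$, e, x}.
FOLLOW(R): in U->R, the suffix after R is empty, so FOLLOW(R) ⊇ FOLLOW(U) = {$, e, x}. Thus FOLLOW(R) = {$, e, x}.

{$, e, x}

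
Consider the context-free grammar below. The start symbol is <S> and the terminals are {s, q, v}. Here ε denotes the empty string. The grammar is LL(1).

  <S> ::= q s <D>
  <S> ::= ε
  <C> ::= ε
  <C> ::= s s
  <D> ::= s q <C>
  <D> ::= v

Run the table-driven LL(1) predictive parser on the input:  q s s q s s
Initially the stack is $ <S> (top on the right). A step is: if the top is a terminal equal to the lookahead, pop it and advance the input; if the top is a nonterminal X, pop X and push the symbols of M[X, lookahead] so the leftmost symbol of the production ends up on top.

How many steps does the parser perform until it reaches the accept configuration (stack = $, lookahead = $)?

9

     Stack      Input          Action
  1  $ <S>      q s s q s s $  expand <S> ::= q s <D>
  2  $ <D> s q  q s s q s s $  match q
  3  $ <D> s    s s q s s $    match s
  4  $ <D>      s q s s $      expand <D> ::= s q <C>
  5  $ <C> q s  s q s s $      match s
  6  $ <C> q    q s s $        match q
  7  $ <C>      s s $          expand <C> ::= s s
  8  $ s s      s s $          match s
  9  $ s        s $            match s
Accept reached after 9 steps.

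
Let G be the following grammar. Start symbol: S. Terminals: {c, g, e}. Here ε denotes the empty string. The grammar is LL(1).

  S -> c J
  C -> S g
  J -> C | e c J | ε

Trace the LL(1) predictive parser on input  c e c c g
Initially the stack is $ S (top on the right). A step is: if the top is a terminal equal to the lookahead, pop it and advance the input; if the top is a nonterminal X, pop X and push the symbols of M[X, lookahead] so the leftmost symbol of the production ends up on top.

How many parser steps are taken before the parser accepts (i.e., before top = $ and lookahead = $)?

      Stack    Input        Action
   1  $ S      c e c c g $  expand S -> c J
   2  $ J c    c e c c g $  match c
   3  $ J      e c c g $    expand J -> e c J
   4  $ J c e  e c c g $    match e
   5  $ J c    c c g $      match c
   6  $ J      c g $        expand J -> C
   7  $ C      c g $        expand C -> S g
   8  $ g S    c g $        expand S -> c J
   9  $ g J c  c g $        match c
  10  $ g J    g $          expand J -> ε
  11  $ g      g $          match g
Accept reached after 11 steps.

11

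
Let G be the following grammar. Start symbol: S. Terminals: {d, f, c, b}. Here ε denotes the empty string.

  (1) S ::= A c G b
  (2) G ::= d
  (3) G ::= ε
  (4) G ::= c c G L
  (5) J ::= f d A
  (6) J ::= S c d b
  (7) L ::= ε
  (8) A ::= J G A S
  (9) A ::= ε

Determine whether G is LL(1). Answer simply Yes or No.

No

FIRST(S) = {c, f}
FIRST(G) = {ε, c, d}
FIRST(J) = {c, f}
FIRST(L) = {ε}
FIRST(A) = {ε, c, f}
FOLLOW(S) = {$, c, d, f}
FOLLOW(G) = {b, c, f}
FOLLOW(J) = {c, d, f}
FOLLOW(L) = {b, c, f}
FOLLOW(A) = {c, d, f}
Cell M[A, c] receives both A ::= J G A S and A ::= ε — the grammar is not LL(1).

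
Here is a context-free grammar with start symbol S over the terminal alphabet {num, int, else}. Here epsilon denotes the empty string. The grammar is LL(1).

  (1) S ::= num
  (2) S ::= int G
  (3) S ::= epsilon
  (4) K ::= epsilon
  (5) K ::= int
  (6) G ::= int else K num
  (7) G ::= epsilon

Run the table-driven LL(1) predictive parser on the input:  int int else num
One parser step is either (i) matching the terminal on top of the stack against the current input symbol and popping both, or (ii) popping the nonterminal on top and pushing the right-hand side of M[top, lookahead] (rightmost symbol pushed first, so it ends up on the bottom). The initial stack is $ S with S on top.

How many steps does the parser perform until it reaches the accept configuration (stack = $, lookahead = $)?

     Stack             Input               Action
  1  $ S               int int else num $  expand S ::= int G
  2  $ G int           int int else num $  match int
  3  $ G               int else num $      expand G ::= int else K num
  4  $ num K else int  int else num $      match int
  5  $ num K else      else num $          match else
  6  $ num K           num $               expand K ::= epsilon
  7  $ num             num $               match num
Accept reached after 7 steps.

7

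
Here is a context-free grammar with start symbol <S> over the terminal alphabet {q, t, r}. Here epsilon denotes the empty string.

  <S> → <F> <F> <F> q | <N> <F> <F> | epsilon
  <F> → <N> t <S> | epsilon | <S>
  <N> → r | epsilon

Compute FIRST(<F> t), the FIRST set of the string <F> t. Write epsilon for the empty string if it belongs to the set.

{q, r, t}

FIRST(<N>): from <N>→r we get {r}; from <N>→epsilon we get {epsilon}. So FIRST(<N>) = {epsilon, r}.
FIRST(<S>): from <S>→<F> <F> <F> q we get {q, r, t}; from <S>→<N> <F> <F> we get {epsilon, q, r, t}; from <S>→epsilon we get {epsilon}. So FIRST(<S>) = {epsilon, q, r, t}.
FIRST(<F>): from <F>→<N> t <S> we get {r, t}; from <F>→epsilon we get {epsilon}; from <F>→<S> we get {epsilon, q, r, t}. So FIRST(<F>) = {epsilon, q, r, t}.
FIRST(<F> t): take FIRST of each symbol in turn, carrying on past any symbol whose FIRST contains epsilon; result {q, r, t}.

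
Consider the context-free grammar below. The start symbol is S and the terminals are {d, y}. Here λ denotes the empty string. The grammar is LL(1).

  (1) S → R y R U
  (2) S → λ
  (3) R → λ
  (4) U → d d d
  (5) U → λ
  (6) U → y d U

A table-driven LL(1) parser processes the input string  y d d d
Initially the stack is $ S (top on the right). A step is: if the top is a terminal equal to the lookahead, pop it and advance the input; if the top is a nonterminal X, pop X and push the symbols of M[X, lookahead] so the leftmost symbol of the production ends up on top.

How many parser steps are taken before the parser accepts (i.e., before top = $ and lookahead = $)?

8

step 1: stack=$ S  input=y d d d $  — expand S → R y R U
step 2: stack=$ U R y R  input=y d d d $  — expand R → λ
step 3: stack=$ U R y  input=y d d d $  — match y
step 4: stack=$ U R  input=d d d $  — expand R → λ
step 5: stack=$ U  input=d d d $  — expand U → d d d
step 6: stack=$ d d d  input=d d d $  — match d
step 7: stack=$ d d  input=d d $  — match d
step 8: stack=$ d  input=d $  — match d
Accept reached after 8 steps.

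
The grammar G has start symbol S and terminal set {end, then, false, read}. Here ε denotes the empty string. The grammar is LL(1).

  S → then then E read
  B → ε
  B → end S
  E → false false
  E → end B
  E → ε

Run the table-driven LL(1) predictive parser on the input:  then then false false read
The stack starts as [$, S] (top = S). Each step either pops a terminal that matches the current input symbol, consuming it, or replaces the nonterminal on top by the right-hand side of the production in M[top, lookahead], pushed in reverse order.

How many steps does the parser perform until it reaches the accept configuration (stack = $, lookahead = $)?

     Stack               Input                         Action
  1  $ S                 then then false false read $  expand S → then then E read
  2  $ read E then then  then then false false read $  match then
  3  $ read E then       then false false read $       match then
  4  $ read E            false false read $            expand E → false false
  5  $ read false false  false false read $            match false
  6  $ read false        false read $                  match false
  7  $ read              read $                        match read
Accept reached after 7 steps.

7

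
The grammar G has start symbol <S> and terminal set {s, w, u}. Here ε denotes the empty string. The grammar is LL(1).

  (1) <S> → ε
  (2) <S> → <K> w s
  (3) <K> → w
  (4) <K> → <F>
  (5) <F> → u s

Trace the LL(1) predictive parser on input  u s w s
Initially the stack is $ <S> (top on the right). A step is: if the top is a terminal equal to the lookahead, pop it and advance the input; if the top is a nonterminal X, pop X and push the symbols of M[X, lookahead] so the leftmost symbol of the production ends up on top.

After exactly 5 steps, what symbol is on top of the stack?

w

     Stack      Input      Action
  1  $ <S>      u s w s $  expand <S> → <K> w s
  2  $ s w <K>  u s w s $  expand <K> → <F>
  3  $ s w <F>  u s w s $  expand <F> → u s
  4  $ s w s u  u s w s $  match u
  5  $ s w s    s w s $    match s
Stack after step 5: $ s w (top = w).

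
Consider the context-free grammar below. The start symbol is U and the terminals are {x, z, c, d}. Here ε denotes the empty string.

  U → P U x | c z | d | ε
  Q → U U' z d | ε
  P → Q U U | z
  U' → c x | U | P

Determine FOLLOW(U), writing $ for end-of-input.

{$, c, d, x, z}

FIRST(U): from U→P U x we get {c, d, x, z}; from U→c z we get {c}; from U→d we get {d}; from U→ε we get {ε}. So FIRST(U) = {ε, c, d, x, z}.
FIRST(Q): from Q→U U' z d we get {c, d, x, z}; from Q→ε we get {ε}. So FIRST(Q) = {ε, c, d, x, z}.
FIRST(P): from P→Q U U we get {ε, c, d, x, z}; from P→z we get {z}. So FIRST(P) = {ε, c, d, x, z}.
FIRST(U'): from U'→c x we get {c}; from U'→U we get {ε, c, d, x, z}; from U'→P we get {ε, c, d, x, z}. So FIRST(U') = {ε, c, d, x, z}.
FOLLOW(U) includes $ since U is the start symbol.
FOLLOW(U'): in Q→U U' z d, U' is followed by z d with FIRST {z}. Thus FOLLOW(U') = {z}.
FOLLOW(P): in U→P U x, P is followed by U x with FIRST {c, d, x, z}; in U'→P, the suffix after P is empty, so FOLLOW(P) ⊇ FOLLOW(U') = {z}. Thus FOLLOW(P) = {c, d, x, z}.
FOLLOW(U): in U→P U x, U is followed by x with FIRST {x}; in Q→U U' z d, U is followed by U' z d with FIRST {c, d, x, z}; in P→Q U U (occurrence 1), U is followed by U with FIRST {ε, c, d, x, z}; in P→Q U U (occurrence 1), the suffix after U is nullable, so FOLLOW(U) ⊇ FOLLOW(P) = {c, d, x, z}; in P→Q U U (occurrence 2), the suffix after U is empty, so FOLLOW(U) ⊇ FOLLOW(P) = {c, d, x, z}; in U'→U, the suffix after U is empty, so FOLLOW(U) ⊇ FOLLOW(U') = {z}. Thus FOLLOW(U) = {$, c, d, x, z}.
FOLLOW(Q): in P→Q U U, Q is followed by U U with FIRST {ε, c, d, x, z}; in P→Q U U, the suffix after Q is nullable, so FOLLOW(Q) ⊇ FOLLOW(P) = {c, d, x, z}. Thus FOLLOW(Q) = {c, d, x, z}.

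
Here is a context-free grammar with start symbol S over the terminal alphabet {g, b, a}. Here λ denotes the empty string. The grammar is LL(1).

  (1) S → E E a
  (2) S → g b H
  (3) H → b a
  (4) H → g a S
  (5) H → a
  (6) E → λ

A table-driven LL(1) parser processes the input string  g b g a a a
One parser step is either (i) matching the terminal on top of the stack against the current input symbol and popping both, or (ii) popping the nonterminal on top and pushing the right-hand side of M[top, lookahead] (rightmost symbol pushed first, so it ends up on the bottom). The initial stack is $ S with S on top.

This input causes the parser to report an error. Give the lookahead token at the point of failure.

      Stack    Input          Action
   1  $ S      g b g a a a $  expand S → g b H
   2  $ H b g  g b g a a a $  match g
   3  $ H b    b g a a a $    match b
   4  $ H      g a a a $      expand H → g a S
   5  $ S a g  g a a a $      match g
   6  $ S a    a a a $        match a
   7  $ S      a a $          expand S → E E a
   8  $ a E E  a a $          expand E → λ
   9  $ a E    a a $          expand E → λ
  10  $ a      a a $          match a
  11  $        a $            error: stack empty but input remains

a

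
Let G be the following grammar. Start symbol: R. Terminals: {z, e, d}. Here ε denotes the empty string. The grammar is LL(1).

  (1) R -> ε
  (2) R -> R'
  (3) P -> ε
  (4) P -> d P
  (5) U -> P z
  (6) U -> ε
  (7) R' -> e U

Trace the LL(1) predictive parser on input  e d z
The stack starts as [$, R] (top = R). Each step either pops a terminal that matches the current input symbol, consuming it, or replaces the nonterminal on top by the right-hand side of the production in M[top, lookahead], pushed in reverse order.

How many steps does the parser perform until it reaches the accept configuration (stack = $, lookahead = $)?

8

step 1: stack=$ R  input=e d z $  — expand R -> R'
step 2: stack=$ R'  input=e d z $  — expand R' -> e U
step 3: stack=$ U e  input=e d z $  — match e
step 4: stack=$ U  input=d z $  — expand U -> P z
step 5: stack=$ z P  input=d z $  — expand P -> d P
step 6: stack=$ z P d  input=d z $  — match d
step 7: stack=$ z P  input=z $  — expand P -> ε
step 8: stack=$ z  input=z $  — match z
Accept reached after 8 steps.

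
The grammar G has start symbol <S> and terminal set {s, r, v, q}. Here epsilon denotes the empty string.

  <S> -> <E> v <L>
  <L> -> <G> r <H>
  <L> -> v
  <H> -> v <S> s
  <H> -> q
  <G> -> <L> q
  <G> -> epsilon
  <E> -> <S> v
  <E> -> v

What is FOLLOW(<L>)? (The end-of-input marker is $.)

FIRST(<H>) = {q, v}
FIRST(<S>) = {v}  (via <E> v <L>)
FIRST(<E>) = {v}  (via <S> v)
FIRST(<L>) = {r, v}  (via <G> r <H>)
FIRST(<G>) = {epsilon, r, v}  (via <L> q)
FOLLOW(<S>) includes $ since <S> is the start symbol.
FOLLOW(<S>): in <H>->v <S> s, <S> is followed by s with FIRST {s}; in <E>-><S> v, <S> is followed by v with FIRST {v}. Thus FOLLOW(<S>) = {$, s, v}.
FOLLOW(<L>): in <S>-><E> v <L>, the suffix after <L> is empty, so FOLLOW(<L>) ⊇ FOLLOW(<S>) = {$, s, v}; in <G>-><L> q, <L> is followed by q with FIRST {q}. Thus FOLLOW(<L>) = {$, q, s, v}.
FOLLOW(<H>): in <L>-><G> r <H>, the suffix after <H> is empty, so FOLLOW(<H>) ⊇ FOLLOW(<L>) = {$, q, s, v}. Thus FOLLOW(<H>) = {$, q, s, v}.
FOLLOW(<G>): in <L>-><G> r <H>, <G> is followed by r <H> with FIRST {r}. Thus FOLLOW(<G>) = {r}.
FOLLOW(<E>): in <S>-><E> v <L>, <E> is followed by v <L> with FIRST {v}. Thus FOLLOW(<E>) = {v}.

{$, q, s, v}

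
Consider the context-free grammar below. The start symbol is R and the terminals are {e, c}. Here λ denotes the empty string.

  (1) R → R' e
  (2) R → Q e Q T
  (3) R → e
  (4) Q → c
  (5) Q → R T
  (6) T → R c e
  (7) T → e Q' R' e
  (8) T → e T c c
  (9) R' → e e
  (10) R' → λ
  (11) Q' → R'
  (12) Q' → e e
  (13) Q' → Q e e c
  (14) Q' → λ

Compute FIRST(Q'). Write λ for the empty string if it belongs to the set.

{λ, c, e}

FIRST(R') = {λ, e}
FIRST(R) = {c, e}  (via R' e, Q e Q T)
FIRST(Q) = {c, e}  (via R T)
FIRST(T) = {c, e}  (via R c e)
FIRST(Q') = {λ, c, e}  (via R', Q e e c)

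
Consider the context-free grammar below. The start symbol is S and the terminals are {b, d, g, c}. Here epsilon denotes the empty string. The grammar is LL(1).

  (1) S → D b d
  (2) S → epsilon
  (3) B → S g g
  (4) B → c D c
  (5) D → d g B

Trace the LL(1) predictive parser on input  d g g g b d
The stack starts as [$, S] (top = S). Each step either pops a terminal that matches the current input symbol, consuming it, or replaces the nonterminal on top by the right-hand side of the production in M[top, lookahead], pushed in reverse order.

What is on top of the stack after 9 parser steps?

d

     Stack        Input          Action
  1  $ S          d g g g b d $  expand S → D b d
  2  $ d b D      d g g g b d $  expand D → d g B
  3  $ d b B g d  d g g g b d $  match d
  4  $ d b B g    g g g b d $    match g
  5  $ d b B      g g b d $      expand B → S g g
  6  $ d b g g S  g g b d $      expand S → epsilon
  7  $ d b g g    g g b d $      match g
  8  $ d b g      g b d $        match g
  9  $ d b        b d $          match b
Stack after step 9: $ d (top = d).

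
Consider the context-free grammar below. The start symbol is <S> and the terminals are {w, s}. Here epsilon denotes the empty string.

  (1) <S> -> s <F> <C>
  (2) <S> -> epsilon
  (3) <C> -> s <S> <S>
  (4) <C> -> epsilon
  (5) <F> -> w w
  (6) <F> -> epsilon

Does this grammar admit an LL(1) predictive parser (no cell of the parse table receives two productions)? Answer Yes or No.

FIRST(<S>) = {epsilon, s}
FIRST(<C>) = {epsilon, s}
FIRST(<F>) = {epsilon, w}
FOLLOW(<S>) = {$, s}
FOLLOW(<C>) = {$, s}
FOLLOW(<F>) = {$, s}
Cell M[<C>, s] receives both <C> -> s <S> <S> and <C> -> epsilon — the grammar is not LL(1).

No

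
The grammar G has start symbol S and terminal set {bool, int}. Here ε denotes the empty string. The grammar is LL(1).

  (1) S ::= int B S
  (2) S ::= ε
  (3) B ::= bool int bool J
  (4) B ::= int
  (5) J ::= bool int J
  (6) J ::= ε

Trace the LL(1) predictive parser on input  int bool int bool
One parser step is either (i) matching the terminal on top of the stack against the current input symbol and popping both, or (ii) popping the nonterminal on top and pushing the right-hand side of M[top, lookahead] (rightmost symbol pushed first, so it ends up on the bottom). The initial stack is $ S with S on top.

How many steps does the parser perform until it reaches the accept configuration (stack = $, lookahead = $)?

8

step 1: stack=$ S  input=int bool int bool $  — expand S ::= int B S
step 2: stack=$ S B int  input=int bool int bool $  — match int
step 3: stack=$ S B  input=bool int bool $  — expand B ::= bool int bool J
step 4: stack=$ S J bool int bool  input=bool int bool $  — match bool
step 5: stack=$ S J bool int  input=int bool $  — match int
step 6: stack=$ S J bool  input=bool $  — match bool
step 7: stack=$ S J  input=$  — expand J ::= ε
step 8: stack=$ S  input=$  — expand S ::= ε
Accept reached after 8 steps.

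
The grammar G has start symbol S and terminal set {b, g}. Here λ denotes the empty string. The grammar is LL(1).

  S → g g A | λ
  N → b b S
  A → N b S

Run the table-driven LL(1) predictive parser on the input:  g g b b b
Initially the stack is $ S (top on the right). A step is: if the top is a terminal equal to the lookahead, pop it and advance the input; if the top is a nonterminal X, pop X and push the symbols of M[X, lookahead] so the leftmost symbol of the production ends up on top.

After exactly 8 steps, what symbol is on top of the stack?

step 1: stack=$ S  input=g g b b b $  — expand S → g g A
step 2: stack=$ A g g  input=g g b b b $  — match g
step 3: stack=$ A g  input=g b b b $  — match g
step 4: stack=$ A  input=b b b $  — expand A → N b S
step 5: stack=$ S b N  input=b b b $  — expand N → b b S
step 6: stack=$ S b S b b  input=b b b $  — match b
step 7: stack=$ S b S b  input=b b $  — match b
step 8: stack=$ S b S  input=b $  — expand S → λ
Stack after step 8: $ S b (top = b).

b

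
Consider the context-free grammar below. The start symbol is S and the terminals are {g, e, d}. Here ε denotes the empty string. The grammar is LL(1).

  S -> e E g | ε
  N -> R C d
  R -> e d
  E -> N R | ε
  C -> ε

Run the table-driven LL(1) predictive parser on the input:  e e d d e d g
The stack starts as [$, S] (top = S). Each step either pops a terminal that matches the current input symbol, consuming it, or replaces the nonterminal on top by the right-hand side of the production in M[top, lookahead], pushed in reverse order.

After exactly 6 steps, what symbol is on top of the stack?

step 1: stack=$ S  input=e e d d e d g $  — expand S -> e E g
step 2: stack=$ g E e  input=e e d d e d g $  — match e
step 3: stack=$ g E  input=e d d e d g $  — expand E -> N R
step 4: stack=$ g R N  input=e d d e d g $  — expand N -> R C d
step 5: stack=$ g R d C R  input=e d d e d g $  — expand R -> e d
step 6: stack=$ g R d C d e  input=e d d e d g $  — match e
Stack after step 6: $ g R d C d (top = d).

d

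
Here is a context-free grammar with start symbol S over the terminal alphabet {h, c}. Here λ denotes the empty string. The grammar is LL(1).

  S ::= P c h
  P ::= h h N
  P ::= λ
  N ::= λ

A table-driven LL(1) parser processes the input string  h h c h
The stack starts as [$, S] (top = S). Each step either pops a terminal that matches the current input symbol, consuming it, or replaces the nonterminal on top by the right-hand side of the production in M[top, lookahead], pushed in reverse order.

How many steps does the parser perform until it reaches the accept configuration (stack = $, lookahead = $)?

step 1: stack=$ S  input=h h c h $  — expand S ::= P c h
step 2: stack=$ h c P  input=h h c h $  — expand P ::= h h N
step 3: stack=$ h c N h h  input=h h c h $  — match h
step 4: stack=$ h c N h  input=h c h $  — match h
step 5: stack=$ h c N  input=c h $  — expand N ::= λ
step 6: stack=$ h c  input=c h $  — match c
step 7: stack=$ h  input=h $  — match h
Accept reached after 7 steps.

7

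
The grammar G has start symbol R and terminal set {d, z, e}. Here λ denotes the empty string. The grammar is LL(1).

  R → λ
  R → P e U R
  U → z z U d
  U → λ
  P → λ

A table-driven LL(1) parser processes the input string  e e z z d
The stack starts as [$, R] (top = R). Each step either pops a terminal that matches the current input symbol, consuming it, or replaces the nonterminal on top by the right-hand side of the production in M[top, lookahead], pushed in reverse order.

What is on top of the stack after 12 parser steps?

step 1: stack=$ R  input=e e z z d $  — expand R → P e U R
step 2: stack=$ R U e P  input=e e z z d $  — expand P → λ
step 3: stack=$ R U e  input=e e z z d $  — match e
step 4: stack=$ R U  input=e z z d $  — expand U → λ
step 5: stack=$ R  input=e z z d $  — expand R → P e U R
step 6: stack=$ R U e P  input=e z z d $  — expand P → λ
step 7: stack=$ R U e  input=e z z d $  — match e
step 8: stack=$ R U  input=z z d $  — expand U → z z U d
step 9: stack=$ R d U z z  input=z z d $  — match z
step 10: stack=$ R d U z  input=z d $  — match z
step 11: stack=$ R d U  input=d $  — expand U → λ
step 12: stack=$ R d  input=d $  — match d
Stack after step 12: $ R (top = R).

R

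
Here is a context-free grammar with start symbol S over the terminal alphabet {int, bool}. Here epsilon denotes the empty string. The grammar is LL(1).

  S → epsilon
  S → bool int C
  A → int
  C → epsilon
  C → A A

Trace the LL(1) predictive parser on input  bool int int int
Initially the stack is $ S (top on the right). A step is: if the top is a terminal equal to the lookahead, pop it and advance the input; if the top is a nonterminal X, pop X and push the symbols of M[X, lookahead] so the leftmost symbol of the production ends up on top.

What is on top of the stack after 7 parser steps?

int

     Stack         Input               Action
  1  $ S           bool int int int $  expand S → bool int C
  2  $ C int bool  bool int int int $  match bool
  3  $ C int       int int int $       match int
  4  $ C           int int $           expand C → A A
  5  $ A A         int int $           expand A → int
  6  $ A int       int int $           match int
  7  $ A           int $               expand A → int
Stack after step 7: $ int (top = int).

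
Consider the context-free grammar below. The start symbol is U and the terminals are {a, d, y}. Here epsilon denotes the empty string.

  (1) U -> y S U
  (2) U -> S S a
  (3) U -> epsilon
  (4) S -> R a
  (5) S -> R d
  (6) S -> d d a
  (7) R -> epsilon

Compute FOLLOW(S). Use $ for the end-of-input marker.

{$, a, d, y}

FIRST(R) = {epsilon}
FIRST(S) = {a, d}  (via R a, R d)
FIRST(U) = {epsilon, a, d, y}  (via S S a)
FOLLOW(U) includes $ since U is the start symbol.
FOLLOW(U): in U->y S U, the suffix after U is empty (adds nothing new). Thus FOLLOW(U) = {$}.
FOLLOW(S): in U->y S U, S is followed by U with FIRST {epsilon, a, d, y}; in U->y S U, the suffix after S is nullable, so FOLLOW(S) ⊇ FOLLOW(U) = {$}; in U->S S a (occurrence 1), S is followed by S a with FIRST {a, d}; in U->S S a (occurrence 2), S is followed by a with FIRST {a}. Thus FOLLOW(S) = {$, a, d, y}.
FOLLOW(R): in S->R a, R is followed by a with FIRST {a}; in S->R d, R is followed by d with FIRST {d}. Thus FOLLOW(R) = {a, d}.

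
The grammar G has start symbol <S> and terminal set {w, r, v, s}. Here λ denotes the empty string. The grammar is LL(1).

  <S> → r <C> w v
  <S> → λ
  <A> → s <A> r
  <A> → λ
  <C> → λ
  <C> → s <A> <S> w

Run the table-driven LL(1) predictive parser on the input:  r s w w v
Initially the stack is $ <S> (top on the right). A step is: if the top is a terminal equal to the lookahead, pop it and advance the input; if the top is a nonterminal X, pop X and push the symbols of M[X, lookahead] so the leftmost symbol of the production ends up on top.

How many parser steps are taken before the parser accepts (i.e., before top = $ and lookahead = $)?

9

step 1: stack=$ <S>  input=r s w w v $  — expand <S> → r <C> w v
step 2: stack=$ v w <C> r  input=r s w w v $  — match r
step 3: stack=$ v w <C>  input=s w w v $  — expand <C> → s <A> <S> w
step 4: stack=$ v w w <S> <A> s  input=s w w v $  — match s
step 5: stack=$ v w w <S> <A>  input=w w v $  — expand <A> → λ
step 6: stack=$ v w w <S>  input=w w v $  — expand <S> → λ
step 7: stack=$ v w w  input=w w v $  — match w
step 8: stack=$ v w  input=w v $  — match w
step 9: stack=$ v  input=v $  — match v
Accept reached after 9 steps.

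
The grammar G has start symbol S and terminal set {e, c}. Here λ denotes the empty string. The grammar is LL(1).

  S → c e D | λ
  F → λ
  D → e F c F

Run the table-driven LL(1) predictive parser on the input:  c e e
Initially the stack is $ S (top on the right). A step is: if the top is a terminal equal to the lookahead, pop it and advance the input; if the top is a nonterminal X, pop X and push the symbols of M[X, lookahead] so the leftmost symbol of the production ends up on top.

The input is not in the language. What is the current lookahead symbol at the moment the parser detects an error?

$

     Stack      Input    Action
  1  $ S        c e e $  expand S → c e D
  2  $ D e c    c e e $  match c
  3  $ D e      e e $    match e
  4  $ D        e $      expand D → e F c F
  5  $ F c F e  e $      match e
  6  $ F c F    $        expand F → λ
  7  $ F c      $        error: top is terminal c but lookahead is $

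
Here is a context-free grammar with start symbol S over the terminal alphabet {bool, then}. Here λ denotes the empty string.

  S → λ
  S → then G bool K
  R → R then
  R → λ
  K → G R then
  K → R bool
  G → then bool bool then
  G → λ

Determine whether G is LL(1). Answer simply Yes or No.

No

FIRST(S) = {λ, then}
FIRST(R) = {λ, then}
FIRST(K) = {bool, then}
FIRST(G) = {λ, then}
FOLLOW(S) = {$}
FOLLOW(R) = {bool, then}
FOLLOW(K) = {$}
FOLLOW(G) = {bool, then}
Cell M[G, then] receives both G → then bool bool then and G → λ — the grammar is not LL(1).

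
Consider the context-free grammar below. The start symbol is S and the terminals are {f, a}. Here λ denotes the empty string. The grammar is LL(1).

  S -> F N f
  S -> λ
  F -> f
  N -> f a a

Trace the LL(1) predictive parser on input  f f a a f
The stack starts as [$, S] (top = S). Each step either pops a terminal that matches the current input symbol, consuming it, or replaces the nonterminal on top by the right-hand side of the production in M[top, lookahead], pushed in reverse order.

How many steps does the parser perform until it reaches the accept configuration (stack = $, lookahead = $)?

8

     Stack      Input        Action
  1  $ S        f f a a f $  expand S -> F N f
  2  $ f N F    f f a a f $  expand F -> f
  3  $ f N f    f f a a f $  match f
  4  $ f N      f a a f $    expand N -> f a a
  5  $ f a a f  f a a f $    match f
  6  $ f a a    a a f $      match a
  7  $ f a      a f $        match a
  8  $ f        f $          match f
Accept reached after 8 steps.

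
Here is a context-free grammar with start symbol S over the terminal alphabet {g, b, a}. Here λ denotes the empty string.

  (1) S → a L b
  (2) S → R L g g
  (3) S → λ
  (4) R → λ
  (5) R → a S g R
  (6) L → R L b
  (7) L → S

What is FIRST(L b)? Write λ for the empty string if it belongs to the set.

FIRST(R): from R→λ we get {λ}; from R→a S g R we get {a}. So FIRST(R) = {λ, a}.
FIRST(S): from S→a L b we get {a}; from S→R L g g we get {a, b, g}; from S→λ we get {λ}. So FIRST(S) = {λ, a, b, g}.
FIRST(L): from L→R L b we get {a, b, g}; from L→S we get {λ, a, b, g}. So FIRST(L) = {λ, a, b, g}.
FIRST(L b): take FIRST of each symbol in turn, carrying on past any symbol whose FIRST contains λ; result {a, b, g}.

{a, b, g}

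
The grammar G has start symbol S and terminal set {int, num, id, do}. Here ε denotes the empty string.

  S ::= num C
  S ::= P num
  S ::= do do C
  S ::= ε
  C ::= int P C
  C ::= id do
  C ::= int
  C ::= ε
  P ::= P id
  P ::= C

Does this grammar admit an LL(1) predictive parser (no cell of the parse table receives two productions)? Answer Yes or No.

No

FIRST(S) = {ε, do, id, int, num}
FIRST(C) = {ε, id, int}
FIRST(P) = {ε, id, int}
FOLLOW(S) = {$}
FOLLOW(C) = {$, id, int, num}
FOLLOW(P) = {$, id, int, num}
Cell M[C, id] receives both C ::= id do and C ::= ε — the grammar is not LL(1).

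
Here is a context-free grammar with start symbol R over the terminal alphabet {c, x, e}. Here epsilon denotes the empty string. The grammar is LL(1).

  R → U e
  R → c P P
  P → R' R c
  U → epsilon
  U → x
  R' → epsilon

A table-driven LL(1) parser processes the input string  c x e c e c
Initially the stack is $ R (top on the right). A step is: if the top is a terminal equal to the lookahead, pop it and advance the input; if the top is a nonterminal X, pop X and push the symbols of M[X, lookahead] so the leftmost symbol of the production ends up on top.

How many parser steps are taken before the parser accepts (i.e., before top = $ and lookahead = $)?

      Stack       Input          Action
   1  $ R         c x e c e c $  expand R → c P P
   2  $ P P c     c x e c e c $  match c
   3  $ P P       x e c e c $    expand P → R' R c
   4  $ P c R R'  x e c e c $    expand R' → epsilon
   5  $ P c R     x e c e c $    expand R → U e
   6  $ P c e U   x e c e c $    expand U → x
   7  $ P c e x   x e c e c $    match x
   8  $ P c e     e c e c $      match e
   9  $ P c       c e c $        match c
  10  $ P         e c $          expand P → R' R c
  11  $ c R R'    e c $          expand R' → epsilon
  12  $ c R       e c $          expand R → U e
  13  $ c e U     e c $          expand U → epsilon
  14  $ c e       e c $          match e
  15  $ c         c $            match c
Accept reached after 15 steps.

15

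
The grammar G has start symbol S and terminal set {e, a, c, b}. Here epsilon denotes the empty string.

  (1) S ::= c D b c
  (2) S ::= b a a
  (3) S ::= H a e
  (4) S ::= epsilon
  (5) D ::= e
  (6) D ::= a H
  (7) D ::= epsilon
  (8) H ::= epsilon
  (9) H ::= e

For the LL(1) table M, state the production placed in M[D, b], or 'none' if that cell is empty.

D ::= epsilon

FIRST(D) = {epsilon, a, e}
FIRST(H) = {epsilon, e}
FIRST(S) = {epsilon, a, b, c, e}  (via H a e)
FOLLOW(S) includes $ since S is the start symbol.
FOLLOW(D): in S::=c D b c, D is followed by b c with FIRST {b}. Thus FOLLOW(D) = {b}.
For D ::= e: FIRST(e) = {e}, so it goes in M[D, t] for t ∈ {e}.
For D ::= a H: FIRST(a H) = {a}, so it goes in M[D, t] for t ∈ {a}.
For D ::= epsilon: FIRST(epsilon) = {epsilon}, so it goes in M[D, t] for t ∈ {}; since epsilon ∈ FIRST, also for every t ∈ FOLLOW(D) = {b}.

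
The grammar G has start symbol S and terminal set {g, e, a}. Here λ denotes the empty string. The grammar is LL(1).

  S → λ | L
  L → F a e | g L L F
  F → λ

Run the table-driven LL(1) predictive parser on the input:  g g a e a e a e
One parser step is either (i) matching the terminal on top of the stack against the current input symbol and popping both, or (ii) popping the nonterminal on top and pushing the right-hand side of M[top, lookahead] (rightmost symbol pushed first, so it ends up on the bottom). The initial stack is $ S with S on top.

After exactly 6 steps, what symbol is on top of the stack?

F

     Stack          Input              Action
  1  $ S            g g a e a e a e $  expand S → L
  2  $ L            g g a e a e a e $  expand L → g L L F
  3  $ F L L g      g g a e a e a e $  match g
  4  $ F L L        g a e a e a e $    expand L → g L L F
  5  $ F L F L L g  g a e a e a e $    match g
  6  $ F L F L L    a e a e a e $      expand L → F a e
Stack after step 6: $ F L F L e a F (top = F).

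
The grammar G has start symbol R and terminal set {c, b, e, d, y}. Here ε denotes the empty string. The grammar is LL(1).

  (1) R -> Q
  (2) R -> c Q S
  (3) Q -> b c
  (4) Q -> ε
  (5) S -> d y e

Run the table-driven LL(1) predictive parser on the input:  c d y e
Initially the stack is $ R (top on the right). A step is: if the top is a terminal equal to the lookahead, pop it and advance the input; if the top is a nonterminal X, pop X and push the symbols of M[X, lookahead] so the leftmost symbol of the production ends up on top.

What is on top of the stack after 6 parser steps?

e

step 1: stack=$ R  input=c d y e $  — expand R -> c Q S
step 2: stack=$ S Q c  input=c d y e $  — match c
step 3: stack=$ S Q  input=d y e $  — expand Q -> ε
step 4: stack=$ S  input=d y e $  — expand S -> d y e
step 5: stack=$ e y d  input=d y e $  — match d
step 6: stack=$ e y  input=y e $  — match y
Stack after step 6: $ e (top = e).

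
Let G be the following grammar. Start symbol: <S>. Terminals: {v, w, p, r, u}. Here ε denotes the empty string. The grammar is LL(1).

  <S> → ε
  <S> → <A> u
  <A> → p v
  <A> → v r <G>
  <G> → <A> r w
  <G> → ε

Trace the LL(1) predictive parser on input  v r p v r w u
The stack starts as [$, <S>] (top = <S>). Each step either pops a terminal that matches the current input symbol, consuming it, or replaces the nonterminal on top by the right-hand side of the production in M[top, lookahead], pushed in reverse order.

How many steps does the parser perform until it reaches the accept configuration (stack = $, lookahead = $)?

step 1: stack=$ <S>  input=v r p v r w u $  — expand <S> → <A> u
step 2: stack=$ u <A>  input=v r p v r w u $  — expand <A> → v r <G>
step 3: stack=$ u <G> r v  input=v r p v r w u $  — match v
step 4: stack=$ u <G> r  input=r p v r w u $  — match r
step 5: stack=$ u <G>  input=p v r w u $  — expand <G> → <A> r w
step 6: stack=$ u w r <A>  input=p v r w u $  — expand <A> → p v
step 7: stack=$ u w r v p  input=p v r w u $  — match p
step 8: stack=$ u w r v  input=v r w u $  — match v
step 9: stack=$ u w r  input=r w u $  — match r
step 10: stack=$ u w  input=w u $  — match w
step 11: stack=$ u  input=u $  — match u
Accept reached after 11 steps.

11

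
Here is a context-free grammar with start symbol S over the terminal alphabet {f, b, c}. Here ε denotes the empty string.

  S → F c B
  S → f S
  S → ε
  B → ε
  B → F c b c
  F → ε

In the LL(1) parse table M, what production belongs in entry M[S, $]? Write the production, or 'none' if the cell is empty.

S → ε

FIRST(F) = {ε}
FIRST(S) = {ε, c, f}  (via F c B)
FIRST(B) = {ε, c}  (via F c b c)
FOLLOW(S) includes $ since S is the start symbol.
FOLLOW(S): in S→f S, the suffix after S is empty (adds nothing new). Thus FOLLOW(S) = {$}.
For S → F c B: FIRST(F c B) = {c}, so it goes in M[S, t] for t ∈ {c}.
For S → f S: FIRST(f S) = {f}, so it goes in M[S, t] for t ∈ {f}.
For S → ε: FIRST(ε) = {ε}, so it goes in M[S, t] for t ∈ {}; since ε ∈ FIRST, also for every t ∈ FOLLOW(S) = {$}.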